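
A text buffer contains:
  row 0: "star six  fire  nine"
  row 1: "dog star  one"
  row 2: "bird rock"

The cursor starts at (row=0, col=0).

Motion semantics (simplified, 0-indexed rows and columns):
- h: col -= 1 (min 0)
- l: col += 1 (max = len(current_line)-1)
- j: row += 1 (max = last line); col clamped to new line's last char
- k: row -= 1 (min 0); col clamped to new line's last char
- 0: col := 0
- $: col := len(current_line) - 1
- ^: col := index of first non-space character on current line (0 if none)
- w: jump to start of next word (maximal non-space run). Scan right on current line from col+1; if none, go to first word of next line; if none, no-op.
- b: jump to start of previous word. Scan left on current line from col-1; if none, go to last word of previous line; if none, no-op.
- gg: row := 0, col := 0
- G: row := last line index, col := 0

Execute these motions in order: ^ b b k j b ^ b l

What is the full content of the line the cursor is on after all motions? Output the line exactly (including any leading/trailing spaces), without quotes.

After 1 (^): row=0 col=0 char='s'
After 2 (b): row=0 col=0 char='s'
After 3 (b): row=0 col=0 char='s'
After 4 (k): row=0 col=0 char='s'
After 5 (j): row=1 col=0 char='d'
After 6 (b): row=0 col=16 char='n'
After 7 (^): row=0 col=0 char='s'
After 8 (b): row=0 col=0 char='s'
After 9 (l): row=0 col=1 char='t'

Answer: star six  fire  nine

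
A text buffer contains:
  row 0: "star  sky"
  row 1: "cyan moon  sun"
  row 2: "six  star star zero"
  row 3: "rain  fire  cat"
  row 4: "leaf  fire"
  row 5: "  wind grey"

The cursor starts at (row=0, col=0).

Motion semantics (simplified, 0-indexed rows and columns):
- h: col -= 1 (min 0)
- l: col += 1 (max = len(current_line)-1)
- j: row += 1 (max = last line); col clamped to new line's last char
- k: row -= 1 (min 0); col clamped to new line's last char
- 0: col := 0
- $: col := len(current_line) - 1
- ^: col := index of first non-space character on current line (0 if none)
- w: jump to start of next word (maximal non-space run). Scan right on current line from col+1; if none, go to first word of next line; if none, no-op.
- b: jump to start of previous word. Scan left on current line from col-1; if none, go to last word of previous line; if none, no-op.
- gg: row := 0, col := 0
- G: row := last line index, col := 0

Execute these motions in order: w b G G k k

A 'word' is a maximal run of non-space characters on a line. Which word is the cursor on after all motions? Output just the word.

Answer: rain

Derivation:
After 1 (w): row=0 col=6 char='s'
After 2 (b): row=0 col=0 char='s'
After 3 (G): row=5 col=0 char='_'
After 4 (G): row=5 col=0 char='_'
After 5 (k): row=4 col=0 char='l'
After 6 (k): row=3 col=0 char='r'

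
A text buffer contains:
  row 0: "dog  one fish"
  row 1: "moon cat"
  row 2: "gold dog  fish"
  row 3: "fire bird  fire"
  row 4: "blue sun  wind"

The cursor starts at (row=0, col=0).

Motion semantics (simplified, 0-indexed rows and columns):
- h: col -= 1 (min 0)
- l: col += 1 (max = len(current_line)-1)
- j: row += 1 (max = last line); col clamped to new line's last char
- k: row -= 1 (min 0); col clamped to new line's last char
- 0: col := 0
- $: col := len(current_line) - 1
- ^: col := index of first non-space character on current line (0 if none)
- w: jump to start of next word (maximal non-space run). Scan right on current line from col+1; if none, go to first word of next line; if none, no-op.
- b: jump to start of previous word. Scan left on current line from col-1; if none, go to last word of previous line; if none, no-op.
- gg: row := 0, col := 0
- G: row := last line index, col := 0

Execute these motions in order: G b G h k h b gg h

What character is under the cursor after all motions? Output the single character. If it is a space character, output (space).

After 1 (G): row=4 col=0 char='b'
After 2 (b): row=3 col=11 char='f'
After 3 (G): row=4 col=0 char='b'
After 4 (h): row=4 col=0 char='b'
After 5 (k): row=3 col=0 char='f'
After 6 (h): row=3 col=0 char='f'
After 7 (b): row=2 col=10 char='f'
After 8 (gg): row=0 col=0 char='d'
After 9 (h): row=0 col=0 char='d'

Answer: d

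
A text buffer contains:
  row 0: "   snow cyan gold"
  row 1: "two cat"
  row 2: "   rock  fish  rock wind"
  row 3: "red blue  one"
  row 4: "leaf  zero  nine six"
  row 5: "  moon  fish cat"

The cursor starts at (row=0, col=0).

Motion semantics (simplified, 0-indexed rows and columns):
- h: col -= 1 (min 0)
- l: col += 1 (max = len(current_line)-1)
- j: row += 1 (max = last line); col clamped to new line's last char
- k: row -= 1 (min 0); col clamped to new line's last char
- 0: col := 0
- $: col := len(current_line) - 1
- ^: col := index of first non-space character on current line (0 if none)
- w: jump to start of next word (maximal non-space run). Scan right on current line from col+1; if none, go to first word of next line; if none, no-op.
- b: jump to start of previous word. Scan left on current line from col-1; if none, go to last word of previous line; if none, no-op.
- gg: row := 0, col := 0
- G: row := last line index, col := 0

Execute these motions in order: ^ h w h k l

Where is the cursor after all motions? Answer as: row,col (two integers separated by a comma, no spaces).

Answer: 0,3

Derivation:
After 1 (^): row=0 col=3 char='s'
After 2 (h): row=0 col=2 char='_'
After 3 (w): row=0 col=3 char='s'
After 4 (h): row=0 col=2 char='_'
After 5 (k): row=0 col=2 char='_'
After 6 (l): row=0 col=3 char='s'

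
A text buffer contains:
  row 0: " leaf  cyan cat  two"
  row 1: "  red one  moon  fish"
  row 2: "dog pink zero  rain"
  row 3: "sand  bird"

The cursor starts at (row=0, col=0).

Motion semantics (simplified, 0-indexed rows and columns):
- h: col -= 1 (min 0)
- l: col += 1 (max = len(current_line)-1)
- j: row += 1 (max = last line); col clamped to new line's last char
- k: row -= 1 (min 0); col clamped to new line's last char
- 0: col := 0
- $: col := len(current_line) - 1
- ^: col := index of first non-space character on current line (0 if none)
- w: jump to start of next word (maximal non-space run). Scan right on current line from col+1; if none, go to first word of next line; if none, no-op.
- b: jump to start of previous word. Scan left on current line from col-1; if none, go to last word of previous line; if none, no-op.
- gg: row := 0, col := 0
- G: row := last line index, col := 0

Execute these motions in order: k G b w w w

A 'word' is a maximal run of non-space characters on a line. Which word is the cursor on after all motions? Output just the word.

After 1 (k): row=0 col=0 char='_'
After 2 (G): row=3 col=0 char='s'
After 3 (b): row=2 col=15 char='r'
After 4 (w): row=3 col=0 char='s'
After 5 (w): row=3 col=6 char='b'
After 6 (w): row=3 col=6 char='b'

Answer: bird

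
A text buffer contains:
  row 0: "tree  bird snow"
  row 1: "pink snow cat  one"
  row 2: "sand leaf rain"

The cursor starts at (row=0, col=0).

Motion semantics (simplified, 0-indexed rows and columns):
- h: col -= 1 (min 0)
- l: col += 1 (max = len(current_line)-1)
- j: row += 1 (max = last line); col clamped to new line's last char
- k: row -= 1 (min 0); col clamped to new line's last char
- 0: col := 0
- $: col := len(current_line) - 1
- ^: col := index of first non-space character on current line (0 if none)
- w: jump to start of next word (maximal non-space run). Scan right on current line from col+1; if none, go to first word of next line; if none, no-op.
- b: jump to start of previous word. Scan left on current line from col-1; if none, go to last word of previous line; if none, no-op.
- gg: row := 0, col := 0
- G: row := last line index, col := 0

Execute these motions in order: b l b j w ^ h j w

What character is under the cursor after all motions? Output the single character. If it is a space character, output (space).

After 1 (b): row=0 col=0 char='t'
After 2 (l): row=0 col=1 char='r'
After 3 (b): row=0 col=0 char='t'
After 4 (j): row=1 col=0 char='p'
After 5 (w): row=1 col=5 char='s'
After 6 (^): row=1 col=0 char='p'
After 7 (h): row=1 col=0 char='p'
After 8 (j): row=2 col=0 char='s'
After 9 (w): row=2 col=5 char='l'

Answer: l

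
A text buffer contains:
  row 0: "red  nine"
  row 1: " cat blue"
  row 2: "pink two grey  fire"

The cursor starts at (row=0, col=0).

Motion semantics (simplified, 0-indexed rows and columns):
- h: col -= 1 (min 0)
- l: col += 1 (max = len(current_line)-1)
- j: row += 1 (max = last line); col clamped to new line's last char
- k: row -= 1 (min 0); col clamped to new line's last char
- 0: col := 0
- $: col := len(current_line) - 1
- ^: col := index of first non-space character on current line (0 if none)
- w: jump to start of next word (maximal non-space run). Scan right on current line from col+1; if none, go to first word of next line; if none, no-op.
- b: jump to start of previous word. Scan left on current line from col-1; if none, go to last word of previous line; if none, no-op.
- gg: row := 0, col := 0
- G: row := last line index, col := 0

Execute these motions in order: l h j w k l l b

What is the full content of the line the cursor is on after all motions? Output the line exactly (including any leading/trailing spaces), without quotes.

After 1 (l): row=0 col=1 char='e'
After 2 (h): row=0 col=0 char='r'
After 3 (j): row=1 col=0 char='_'
After 4 (w): row=1 col=1 char='c'
After 5 (k): row=0 col=1 char='e'
After 6 (l): row=0 col=2 char='d'
After 7 (l): row=0 col=3 char='_'
After 8 (b): row=0 col=0 char='r'

Answer: red  nine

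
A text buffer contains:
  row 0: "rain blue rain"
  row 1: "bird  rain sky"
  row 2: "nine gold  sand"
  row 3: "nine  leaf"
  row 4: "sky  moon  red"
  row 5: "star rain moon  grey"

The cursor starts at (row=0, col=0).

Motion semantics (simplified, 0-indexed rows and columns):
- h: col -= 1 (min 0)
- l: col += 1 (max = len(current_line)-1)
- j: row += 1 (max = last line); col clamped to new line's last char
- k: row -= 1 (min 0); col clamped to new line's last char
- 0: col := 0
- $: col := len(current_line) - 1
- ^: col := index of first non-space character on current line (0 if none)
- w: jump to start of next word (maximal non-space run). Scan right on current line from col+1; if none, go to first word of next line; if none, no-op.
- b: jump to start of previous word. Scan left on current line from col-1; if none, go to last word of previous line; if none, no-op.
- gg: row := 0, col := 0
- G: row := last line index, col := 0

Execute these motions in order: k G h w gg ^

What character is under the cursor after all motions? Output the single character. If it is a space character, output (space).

After 1 (k): row=0 col=0 char='r'
After 2 (G): row=5 col=0 char='s'
After 3 (h): row=5 col=0 char='s'
After 4 (w): row=5 col=5 char='r'
After 5 (gg): row=0 col=0 char='r'
After 6 (^): row=0 col=0 char='r'

Answer: r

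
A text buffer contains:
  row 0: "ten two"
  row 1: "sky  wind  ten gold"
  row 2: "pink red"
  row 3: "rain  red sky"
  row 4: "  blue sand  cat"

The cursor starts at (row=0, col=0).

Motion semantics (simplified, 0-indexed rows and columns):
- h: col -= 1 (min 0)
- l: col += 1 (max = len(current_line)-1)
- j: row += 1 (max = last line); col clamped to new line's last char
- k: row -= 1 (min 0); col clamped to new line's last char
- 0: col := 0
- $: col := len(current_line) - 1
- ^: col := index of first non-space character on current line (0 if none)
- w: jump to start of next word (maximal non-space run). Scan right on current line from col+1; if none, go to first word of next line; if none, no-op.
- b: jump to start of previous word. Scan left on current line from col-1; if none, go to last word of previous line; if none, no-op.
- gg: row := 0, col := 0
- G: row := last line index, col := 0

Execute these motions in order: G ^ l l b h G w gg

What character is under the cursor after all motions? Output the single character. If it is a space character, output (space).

Answer: t

Derivation:
After 1 (G): row=4 col=0 char='_'
After 2 (^): row=4 col=2 char='b'
After 3 (l): row=4 col=3 char='l'
After 4 (l): row=4 col=4 char='u'
After 5 (b): row=4 col=2 char='b'
After 6 (h): row=4 col=1 char='_'
After 7 (G): row=4 col=0 char='_'
After 8 (w): row=4 col=2 char='b'
After 9 (gg): row=0 col=0 char='t'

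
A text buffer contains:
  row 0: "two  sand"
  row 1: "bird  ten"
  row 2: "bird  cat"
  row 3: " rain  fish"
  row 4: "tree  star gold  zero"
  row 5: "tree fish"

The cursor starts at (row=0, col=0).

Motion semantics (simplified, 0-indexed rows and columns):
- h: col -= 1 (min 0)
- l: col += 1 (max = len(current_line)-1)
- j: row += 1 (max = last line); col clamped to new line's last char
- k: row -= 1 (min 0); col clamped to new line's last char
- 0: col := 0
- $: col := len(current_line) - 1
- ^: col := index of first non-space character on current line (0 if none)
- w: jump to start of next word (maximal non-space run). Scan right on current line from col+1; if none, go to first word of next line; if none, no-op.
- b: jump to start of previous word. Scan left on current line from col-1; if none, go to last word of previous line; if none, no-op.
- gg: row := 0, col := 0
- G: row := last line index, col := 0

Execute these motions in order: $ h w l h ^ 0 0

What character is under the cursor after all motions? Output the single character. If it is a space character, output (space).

After 1 ($): row=0 col=8 char='d'
After 2 (h): row=0 col=7 char='n'
After 3 (w): row=1 col=0 char='b'
After 4 (l): row=1 col=1 char='i'
After 5 (h): row=1 col=0 char='b'
After 6 (^): row=1 col=0 char='b'
After 7 (0): row=1 col=0 char='b'
After 8 (0): row=1 col=0 char='b'

Answer: b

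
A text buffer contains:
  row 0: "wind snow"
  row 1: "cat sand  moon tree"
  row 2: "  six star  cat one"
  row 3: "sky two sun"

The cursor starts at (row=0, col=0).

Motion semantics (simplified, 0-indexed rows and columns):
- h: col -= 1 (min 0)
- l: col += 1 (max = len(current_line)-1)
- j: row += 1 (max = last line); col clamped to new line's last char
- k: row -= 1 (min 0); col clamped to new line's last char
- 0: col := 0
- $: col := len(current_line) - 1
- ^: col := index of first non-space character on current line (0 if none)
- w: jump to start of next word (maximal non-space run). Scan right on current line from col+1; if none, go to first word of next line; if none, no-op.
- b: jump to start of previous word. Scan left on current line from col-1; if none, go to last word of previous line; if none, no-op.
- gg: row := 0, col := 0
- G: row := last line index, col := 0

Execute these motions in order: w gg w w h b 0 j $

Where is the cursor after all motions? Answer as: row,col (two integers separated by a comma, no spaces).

Answer: 1,18

Derivation:
After 1 (w): row=0 col=5 char='s'
After 2 (gg): row=0 col=0 char='w'
After 3 (w): row=0 col=5 char='s'
After 4 (w): row=1 col=0 char='c'
After 5 (h): row=1 col=0 char='c'
After 6 (b): row=0 col=5 char='s'
After 7 (0): row=0 col=0 char='w'
After 8 (j): row=1 col=0 char='c'
After 9 ($): row=1 col=18 char='e'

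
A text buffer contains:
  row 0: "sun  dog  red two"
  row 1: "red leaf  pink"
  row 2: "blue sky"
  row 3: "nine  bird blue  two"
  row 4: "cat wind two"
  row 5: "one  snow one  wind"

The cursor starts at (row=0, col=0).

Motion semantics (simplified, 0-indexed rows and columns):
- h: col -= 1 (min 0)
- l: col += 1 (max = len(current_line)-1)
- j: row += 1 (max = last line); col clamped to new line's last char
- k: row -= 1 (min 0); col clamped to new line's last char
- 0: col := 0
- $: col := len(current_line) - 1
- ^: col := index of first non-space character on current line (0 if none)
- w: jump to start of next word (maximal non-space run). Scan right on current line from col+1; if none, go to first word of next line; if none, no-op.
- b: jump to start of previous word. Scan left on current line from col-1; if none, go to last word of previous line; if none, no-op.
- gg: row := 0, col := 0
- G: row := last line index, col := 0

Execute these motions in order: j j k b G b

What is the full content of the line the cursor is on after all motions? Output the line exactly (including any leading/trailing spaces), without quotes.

Answer: cat wind two

Derivation:
After 1 (j): row=1 col=0 char='r'
After 2 (j): row=2 col=0 char='b'
After 3 (k): row=1 col=0 char='r'
After 4 (b): row=0 col=14 char='t'
After 5 (G): row=5 col=0 char='o'
After 6 (b): row=4 col=9 char='t'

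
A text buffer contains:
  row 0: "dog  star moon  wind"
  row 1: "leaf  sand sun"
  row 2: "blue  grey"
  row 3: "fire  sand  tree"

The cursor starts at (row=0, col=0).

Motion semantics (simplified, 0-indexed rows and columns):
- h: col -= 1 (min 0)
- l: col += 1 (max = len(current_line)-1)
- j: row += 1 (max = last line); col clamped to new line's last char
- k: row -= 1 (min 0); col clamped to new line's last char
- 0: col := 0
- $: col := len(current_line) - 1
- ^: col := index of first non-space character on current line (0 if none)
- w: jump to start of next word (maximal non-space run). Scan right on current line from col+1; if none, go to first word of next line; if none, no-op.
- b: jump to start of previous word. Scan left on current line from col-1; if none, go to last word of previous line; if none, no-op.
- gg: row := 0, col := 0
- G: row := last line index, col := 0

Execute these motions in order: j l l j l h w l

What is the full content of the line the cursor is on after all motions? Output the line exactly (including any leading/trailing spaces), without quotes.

After 1 (j): row=1 col=0 char='l'
After 2 (l): row=1 col=1 char='e'
After 3 (l): row=1 col=2 char='a'
After 4 (j): row=2 col=2 char='u'
After 5 (l): row=2 col=3 char='e'
After 6 (h): row=2 col=2 char='u'
After 7 (w): row=2 col=6 char='g'
After 8 (l): row=2 col=7 char='r'

Answer: blue  grey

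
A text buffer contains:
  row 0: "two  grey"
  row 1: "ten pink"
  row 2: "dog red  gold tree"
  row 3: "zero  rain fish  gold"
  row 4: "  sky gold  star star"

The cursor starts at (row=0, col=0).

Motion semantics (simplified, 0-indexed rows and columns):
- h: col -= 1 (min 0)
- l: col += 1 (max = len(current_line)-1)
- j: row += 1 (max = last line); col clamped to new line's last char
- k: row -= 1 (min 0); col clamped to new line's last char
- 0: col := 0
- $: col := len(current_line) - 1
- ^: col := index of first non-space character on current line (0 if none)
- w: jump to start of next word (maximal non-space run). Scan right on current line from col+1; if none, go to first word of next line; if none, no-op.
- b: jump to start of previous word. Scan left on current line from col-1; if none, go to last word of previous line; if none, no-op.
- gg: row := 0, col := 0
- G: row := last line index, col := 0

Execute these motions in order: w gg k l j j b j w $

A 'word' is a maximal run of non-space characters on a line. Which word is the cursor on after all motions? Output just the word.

After 1 (w): row=0 col=5 char='g'
After 2 (gg): row=0 col=0 char='t'
After 3 (k): row=0 col=0 char='t'
After 4 (l): row=0 col=1 char='w'
After 5 (j): row=1 col=1 char='e'
After 6 (j): row=2 col=1 char='o'
After 7 (b): row=2 col=0 char='d'
After 8 (j): row=3 col=0 char='z'
After 9 (w): row=3 col=6 char='r'
After 10 ($): row=3 col=20 char='d'

Answer: gold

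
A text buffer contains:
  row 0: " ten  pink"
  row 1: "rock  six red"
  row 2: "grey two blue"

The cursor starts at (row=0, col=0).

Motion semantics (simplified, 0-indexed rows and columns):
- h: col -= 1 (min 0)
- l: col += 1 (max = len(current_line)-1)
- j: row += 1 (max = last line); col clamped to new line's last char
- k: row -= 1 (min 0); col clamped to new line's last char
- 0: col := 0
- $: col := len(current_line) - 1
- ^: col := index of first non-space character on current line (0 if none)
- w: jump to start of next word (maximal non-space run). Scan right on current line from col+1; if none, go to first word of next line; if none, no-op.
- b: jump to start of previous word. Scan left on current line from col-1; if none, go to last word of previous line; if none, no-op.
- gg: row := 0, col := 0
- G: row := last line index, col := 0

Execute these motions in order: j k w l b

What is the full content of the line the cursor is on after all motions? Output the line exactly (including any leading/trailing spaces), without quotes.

Answer:  ten  pink

Derivation:
After 1 (j): row=1 col=0 char='r'
After 2 (k): row=0 col=0 char='_'
After 3 (w): row=0 col=1 char='t'
After 4 (l): row=0 col=2 char='e'
After 5 (b): row=0 col=1 char='t'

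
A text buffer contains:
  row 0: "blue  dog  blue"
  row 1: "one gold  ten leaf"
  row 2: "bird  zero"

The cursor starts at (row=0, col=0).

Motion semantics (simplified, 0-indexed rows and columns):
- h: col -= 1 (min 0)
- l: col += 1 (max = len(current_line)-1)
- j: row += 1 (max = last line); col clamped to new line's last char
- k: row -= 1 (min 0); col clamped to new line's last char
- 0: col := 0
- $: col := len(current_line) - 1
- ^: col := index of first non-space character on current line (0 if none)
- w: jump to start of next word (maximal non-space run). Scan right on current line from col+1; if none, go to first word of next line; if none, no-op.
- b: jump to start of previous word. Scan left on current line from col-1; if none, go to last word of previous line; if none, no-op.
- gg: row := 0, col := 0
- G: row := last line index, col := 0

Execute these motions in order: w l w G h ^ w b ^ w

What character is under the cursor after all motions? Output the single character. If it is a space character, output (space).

After 1 (w): row=0 col=6 char='d'
After 2 (l): row=0 col=7 char='o'
After 3 (w): row=0 col=11 char='b'
After 4 (G): row=2 col=0 char='b'
After 5 (h): row=2 col=0 char='b'
After 6 (^): row=2 col=0 char='b'
After 7 (w): row=2 col=6 char='z'
After 8 (b): row=2 col=0 char='b'
After 9 (^): row=2 col=0 char='b'
After 10 (w): row=2 col=6 char='z'

Answer: z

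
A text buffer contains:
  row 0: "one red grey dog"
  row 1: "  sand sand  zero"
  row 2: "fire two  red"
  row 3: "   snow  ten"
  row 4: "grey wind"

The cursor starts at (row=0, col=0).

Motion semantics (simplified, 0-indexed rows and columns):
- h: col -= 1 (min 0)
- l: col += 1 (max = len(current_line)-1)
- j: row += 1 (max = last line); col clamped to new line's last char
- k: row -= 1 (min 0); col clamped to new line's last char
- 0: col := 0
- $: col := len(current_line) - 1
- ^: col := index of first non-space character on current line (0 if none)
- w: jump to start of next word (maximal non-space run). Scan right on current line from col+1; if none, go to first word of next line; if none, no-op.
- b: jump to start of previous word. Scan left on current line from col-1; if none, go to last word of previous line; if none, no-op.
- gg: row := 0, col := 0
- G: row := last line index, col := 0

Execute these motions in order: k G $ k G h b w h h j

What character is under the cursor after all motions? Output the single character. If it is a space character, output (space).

After 1 (k): row=0 col=0 char='o'
After 2 (G): row=4 col=0 char='g'
After 3 ($): row=4 col=8 char='d'
After 4 (k): row=3 col=8 char='_'
After 5 (G): row=4 col=0 char='g'
After 6 (h): row=4 col=0 char='g'
After 7 (b): row=3 col=9 char='t'
After 8 (w): row=4 col=0 char='g'
After 9 (h): row=4 col=0 char='g'
After 10 (h): row=4 col=0 char='g'
After 11 (j): row=4 col=0 char='g'

Answer: g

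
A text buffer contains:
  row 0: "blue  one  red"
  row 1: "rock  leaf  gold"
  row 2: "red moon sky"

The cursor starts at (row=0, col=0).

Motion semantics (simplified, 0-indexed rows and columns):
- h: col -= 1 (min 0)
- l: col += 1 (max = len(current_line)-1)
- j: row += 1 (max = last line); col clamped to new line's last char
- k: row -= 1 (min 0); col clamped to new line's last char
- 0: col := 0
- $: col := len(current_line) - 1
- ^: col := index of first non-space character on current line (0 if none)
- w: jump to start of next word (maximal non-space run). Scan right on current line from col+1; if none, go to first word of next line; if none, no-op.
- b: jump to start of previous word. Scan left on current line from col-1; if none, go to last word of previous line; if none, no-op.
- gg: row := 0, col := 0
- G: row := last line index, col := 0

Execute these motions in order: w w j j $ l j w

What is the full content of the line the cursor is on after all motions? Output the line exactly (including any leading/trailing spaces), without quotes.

After 1 (w): row=0 col=6 char='o'
After 2 (w): row=0 col=11 char='r'
After 3 (j): row=1 col=11 char='_'
After 4 (j): row=2 col=11 char='y'
After 5 ($): row=2 col=11 char='y'
After 6 (l): row=2 col=11 char='y'
After 7 (j): row=2 col=11 char='y'
After 8 (w): row=2 col=11 char='y'

Answer: red moon sky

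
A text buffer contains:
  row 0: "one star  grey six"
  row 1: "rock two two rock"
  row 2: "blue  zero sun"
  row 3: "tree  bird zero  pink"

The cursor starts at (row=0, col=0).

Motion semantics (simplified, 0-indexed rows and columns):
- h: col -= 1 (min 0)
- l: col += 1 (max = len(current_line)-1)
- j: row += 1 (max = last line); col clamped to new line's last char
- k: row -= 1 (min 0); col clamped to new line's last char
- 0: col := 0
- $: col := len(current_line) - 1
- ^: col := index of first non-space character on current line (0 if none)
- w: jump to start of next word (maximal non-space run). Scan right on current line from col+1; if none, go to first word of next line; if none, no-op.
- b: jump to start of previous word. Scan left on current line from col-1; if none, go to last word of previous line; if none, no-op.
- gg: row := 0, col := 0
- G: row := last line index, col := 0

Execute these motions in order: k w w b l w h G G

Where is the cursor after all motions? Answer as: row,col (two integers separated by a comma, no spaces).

After 1 (k): row=0 col=0 char='o'
After 2 (w): row=0 col=4 char='s'
After 3 (w): row=0 col=10 char='g'
After 4 (b): row=0 col=4 char='s'
After 5 (l): row=0 col=5 char='t'
After 6 (w): row=0 col=10 char='g'
After 7 (h): row=0 col=9 char='_'
After 8 (G): row=3 col=0 char='t'
After 9 (G): row=3 col=0 char='t'

Answer: 3,0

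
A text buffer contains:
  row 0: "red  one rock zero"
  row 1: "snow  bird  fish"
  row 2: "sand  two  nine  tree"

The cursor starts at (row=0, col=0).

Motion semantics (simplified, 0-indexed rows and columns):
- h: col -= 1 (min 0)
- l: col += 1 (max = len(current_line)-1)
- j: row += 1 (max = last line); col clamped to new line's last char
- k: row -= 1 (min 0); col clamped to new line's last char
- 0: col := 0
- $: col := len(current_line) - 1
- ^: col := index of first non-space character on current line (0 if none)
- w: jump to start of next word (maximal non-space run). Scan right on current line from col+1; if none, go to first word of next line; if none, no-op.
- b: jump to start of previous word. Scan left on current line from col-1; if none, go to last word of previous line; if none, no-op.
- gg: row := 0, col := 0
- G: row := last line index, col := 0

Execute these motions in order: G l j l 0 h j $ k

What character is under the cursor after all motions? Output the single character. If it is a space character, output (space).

After 1 (G): row=2 col=0 char='s'
After 2 (l): row=2 col=1 char='a'
After 3 (j): row=2 col=1 char='a'
After 4 (l): row=2 col=2 char='n'
After 5 (0): row=2 col=0 char='s'
After 6 (h): row=2 col=0 char='s'
After 7 (j): row=2 col=0 char='s'
After 8 ($): row=2 col=20 char='e'
After 9 (k): row=1 col=15 char='h'

Answer: h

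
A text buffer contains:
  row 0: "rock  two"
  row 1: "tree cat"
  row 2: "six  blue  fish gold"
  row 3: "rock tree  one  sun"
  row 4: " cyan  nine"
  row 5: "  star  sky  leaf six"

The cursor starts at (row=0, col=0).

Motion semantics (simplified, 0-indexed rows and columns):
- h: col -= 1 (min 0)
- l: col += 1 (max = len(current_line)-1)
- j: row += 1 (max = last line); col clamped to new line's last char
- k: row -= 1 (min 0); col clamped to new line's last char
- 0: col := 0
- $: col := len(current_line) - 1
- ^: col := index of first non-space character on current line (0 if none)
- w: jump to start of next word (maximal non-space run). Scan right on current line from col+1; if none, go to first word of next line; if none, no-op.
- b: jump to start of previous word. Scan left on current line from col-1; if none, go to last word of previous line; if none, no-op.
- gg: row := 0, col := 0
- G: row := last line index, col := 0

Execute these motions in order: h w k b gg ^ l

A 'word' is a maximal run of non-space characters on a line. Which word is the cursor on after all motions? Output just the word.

Answer: rock

Derivation:
After 1 (h): row=0 col=0 char='r'
After 2 (w): row=0 col=6 char='t'
After 3 (k): row=0 col=6 char='t'
After 4 (b): row=0 col=0 char='r'
After 5 (gg): row=0 col=0 char='r'
After 6 (^): row=0 col=0 char='r'
After 7 (l): row=0 col=1 char='o'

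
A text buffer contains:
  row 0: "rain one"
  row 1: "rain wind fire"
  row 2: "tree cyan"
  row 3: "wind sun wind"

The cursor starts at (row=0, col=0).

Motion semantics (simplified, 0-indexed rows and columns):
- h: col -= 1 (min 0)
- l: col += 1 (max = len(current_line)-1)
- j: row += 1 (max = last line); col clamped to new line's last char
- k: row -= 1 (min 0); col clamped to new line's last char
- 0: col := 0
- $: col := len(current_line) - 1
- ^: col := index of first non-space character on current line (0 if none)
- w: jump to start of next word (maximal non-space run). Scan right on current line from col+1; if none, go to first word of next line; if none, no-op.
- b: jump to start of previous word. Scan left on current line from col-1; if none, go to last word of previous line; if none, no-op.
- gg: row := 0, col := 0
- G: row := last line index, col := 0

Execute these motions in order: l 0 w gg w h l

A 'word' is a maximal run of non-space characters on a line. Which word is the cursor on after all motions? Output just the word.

After 1 (l): row=0 col=1 char='a'
After 2 (0): row=0 col=0 char='r'
After 3 (w): row=0 col=5 char='o'
After 4 (gg): row=0 col=0 char='r'
After 5 (w): row=0 col=5 char='o'
After 6 (h): row=0 col=4 char='_'
After 7 (l): row=0 col=5 char='o'

Answer: one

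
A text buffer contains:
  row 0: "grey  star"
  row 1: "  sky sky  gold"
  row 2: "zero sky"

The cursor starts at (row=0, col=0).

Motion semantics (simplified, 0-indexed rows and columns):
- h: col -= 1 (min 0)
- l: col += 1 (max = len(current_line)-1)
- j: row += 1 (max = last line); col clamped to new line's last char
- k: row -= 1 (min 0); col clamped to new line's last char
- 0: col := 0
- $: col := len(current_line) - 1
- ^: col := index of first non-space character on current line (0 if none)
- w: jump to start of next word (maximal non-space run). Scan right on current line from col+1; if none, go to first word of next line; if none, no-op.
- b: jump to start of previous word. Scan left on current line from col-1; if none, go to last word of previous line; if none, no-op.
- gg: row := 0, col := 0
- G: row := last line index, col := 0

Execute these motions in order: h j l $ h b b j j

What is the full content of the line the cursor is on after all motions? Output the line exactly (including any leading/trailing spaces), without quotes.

Answer: zero sky

Derivation:
After 1 (h): row=0 col=0 char='g'
After 2 (j): row=1 col=0 char='_'
After 3 (l): row=1 col=1 char='_'
After 4 ($): row=1 col=14 char='d'
After 5 (h): row=1 col=13 char='l'
After 6 (b): row=1 col=11 char='g'
After 7 (b): row=1 col=6 char='s'
After 8 (j): row=2 col=6 char='k'
After 9 (j): row=2 col=6 char='k'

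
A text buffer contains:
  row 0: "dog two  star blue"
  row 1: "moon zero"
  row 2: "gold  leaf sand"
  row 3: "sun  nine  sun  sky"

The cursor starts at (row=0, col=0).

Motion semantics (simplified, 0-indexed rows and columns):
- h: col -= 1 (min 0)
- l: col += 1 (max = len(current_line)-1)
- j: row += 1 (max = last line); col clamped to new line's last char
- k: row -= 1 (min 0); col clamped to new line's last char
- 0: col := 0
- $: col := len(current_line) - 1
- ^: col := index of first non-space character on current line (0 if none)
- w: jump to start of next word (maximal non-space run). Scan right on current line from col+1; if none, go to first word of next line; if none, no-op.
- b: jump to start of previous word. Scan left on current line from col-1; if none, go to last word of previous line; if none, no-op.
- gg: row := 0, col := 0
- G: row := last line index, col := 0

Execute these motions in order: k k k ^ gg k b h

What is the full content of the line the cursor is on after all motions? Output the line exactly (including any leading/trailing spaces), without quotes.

Answer: dog two  star blue

Derivation:
After 1 (k): row=0 col=0 char='d'
After 2 (k): row=0 col=0 char='d'
After 3 (k): row=0 col=0 char='d'
After 4 (^): row=0 col=0 char='d'
After 5 (gg): row=0 col=0 char='d'
After 6 (k): row=0 col=0 char='d'
After 7 (b): row=0 col=0 char='d'
After 8 (h): row=0 col=0 char='d'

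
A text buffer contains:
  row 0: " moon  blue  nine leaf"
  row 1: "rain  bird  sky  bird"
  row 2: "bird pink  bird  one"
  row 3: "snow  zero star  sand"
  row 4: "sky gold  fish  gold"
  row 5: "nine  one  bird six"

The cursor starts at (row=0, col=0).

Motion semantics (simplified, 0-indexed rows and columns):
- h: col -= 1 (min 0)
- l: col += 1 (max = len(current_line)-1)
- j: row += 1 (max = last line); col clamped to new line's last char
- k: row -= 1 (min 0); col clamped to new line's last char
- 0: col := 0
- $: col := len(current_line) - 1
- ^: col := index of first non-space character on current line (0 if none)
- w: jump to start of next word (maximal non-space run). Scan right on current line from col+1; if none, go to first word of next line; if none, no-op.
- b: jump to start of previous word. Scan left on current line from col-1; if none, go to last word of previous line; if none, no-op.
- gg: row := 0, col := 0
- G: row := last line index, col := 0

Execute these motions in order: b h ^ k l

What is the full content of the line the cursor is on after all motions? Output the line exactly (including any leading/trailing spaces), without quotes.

After 1 (b): row=0 col=0 char='_'
After 2 (h): row=0 col=0 char='_'
After 3 (^): row=0 col=1 char='m'
After 4 (k): row=0 col=1 char='m'
After 5 (l): row=0 col=2 char='o'

Answer:  moon  blue  nine leaf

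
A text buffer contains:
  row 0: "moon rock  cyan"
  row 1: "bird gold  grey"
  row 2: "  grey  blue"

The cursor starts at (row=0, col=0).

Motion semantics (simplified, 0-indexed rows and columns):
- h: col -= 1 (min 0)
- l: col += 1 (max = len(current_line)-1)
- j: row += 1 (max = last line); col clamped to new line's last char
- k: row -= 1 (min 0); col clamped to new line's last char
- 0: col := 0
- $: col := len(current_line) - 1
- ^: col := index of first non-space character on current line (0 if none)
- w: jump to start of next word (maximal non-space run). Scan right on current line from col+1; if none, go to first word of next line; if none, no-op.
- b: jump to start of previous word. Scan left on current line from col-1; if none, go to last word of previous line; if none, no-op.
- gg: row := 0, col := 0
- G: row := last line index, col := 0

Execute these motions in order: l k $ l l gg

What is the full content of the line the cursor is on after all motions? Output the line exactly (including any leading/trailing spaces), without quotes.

Answer: moon rock  cyan

Derivation:
After 1 (l): row=0 col=1 char='o'
After 2 (k): row=0 col=1 char='o'
After 3 ($): row=0 col=14 char='n'
After 4 (l): row=0 col=14 char='n'
After 5 (l): row=0 col=14 char='n'
After 6 (gg): row=0 col=0 char='m'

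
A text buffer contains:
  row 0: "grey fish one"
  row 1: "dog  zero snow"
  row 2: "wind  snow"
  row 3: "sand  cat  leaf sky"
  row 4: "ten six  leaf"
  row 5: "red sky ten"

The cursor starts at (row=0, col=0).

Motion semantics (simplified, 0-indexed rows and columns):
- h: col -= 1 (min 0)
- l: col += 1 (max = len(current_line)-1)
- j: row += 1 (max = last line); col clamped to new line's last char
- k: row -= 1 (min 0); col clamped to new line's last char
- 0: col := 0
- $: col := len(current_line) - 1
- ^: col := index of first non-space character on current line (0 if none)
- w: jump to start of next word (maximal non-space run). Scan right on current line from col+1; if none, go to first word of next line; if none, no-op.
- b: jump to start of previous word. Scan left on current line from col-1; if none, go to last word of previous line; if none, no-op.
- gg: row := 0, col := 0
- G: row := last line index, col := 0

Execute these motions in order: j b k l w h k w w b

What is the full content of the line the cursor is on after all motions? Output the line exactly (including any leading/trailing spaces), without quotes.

Answer: grey fish one

Derivation:
After 1 (j): row=1 col=0 char='d'
After 2 (b): row=0 col=10 char='o'
After 3 (k): row=0 col=10 char='o'
After 4 (l): row=0 col=11 char='n'
After 5 (w): row=1 col=0 char='d'
After 6 (h): row=1 col=0 char='d'
After 7 (k): row=0 col=0 char='g'
After 8 (w): row=0 col=5 char='f'
After 9 (w): row=0 col=10 char='o'
After 10 (b): row=0 col=5 char='f'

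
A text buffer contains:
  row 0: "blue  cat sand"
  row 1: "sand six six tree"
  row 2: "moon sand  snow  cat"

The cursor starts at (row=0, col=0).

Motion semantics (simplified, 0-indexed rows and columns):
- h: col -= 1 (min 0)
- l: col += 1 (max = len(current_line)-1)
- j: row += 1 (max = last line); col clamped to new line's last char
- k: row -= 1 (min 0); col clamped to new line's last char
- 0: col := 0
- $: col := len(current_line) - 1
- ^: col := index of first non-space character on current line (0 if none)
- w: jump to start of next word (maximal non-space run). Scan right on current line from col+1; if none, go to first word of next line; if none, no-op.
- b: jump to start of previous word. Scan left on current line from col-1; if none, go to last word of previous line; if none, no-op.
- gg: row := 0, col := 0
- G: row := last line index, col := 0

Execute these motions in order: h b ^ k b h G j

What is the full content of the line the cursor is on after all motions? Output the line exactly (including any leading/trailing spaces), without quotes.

Answer: moon sand  snow  cat

Derivation:
After 1 (h): row=0 col=0 char='b'
After 2 (b): row=0 col=0 char='b'
After 3 (^): row=0 col=0 char='b'
After 4 (k): row=0 col=0 char='b'
After 5 (b): row=0 col=0 char='b'
After 6 (h): row=0 col=0 char='b'
After 7 (G): row=2 col=0 char='m'
After 8 (j): row=2 col=0 char='m'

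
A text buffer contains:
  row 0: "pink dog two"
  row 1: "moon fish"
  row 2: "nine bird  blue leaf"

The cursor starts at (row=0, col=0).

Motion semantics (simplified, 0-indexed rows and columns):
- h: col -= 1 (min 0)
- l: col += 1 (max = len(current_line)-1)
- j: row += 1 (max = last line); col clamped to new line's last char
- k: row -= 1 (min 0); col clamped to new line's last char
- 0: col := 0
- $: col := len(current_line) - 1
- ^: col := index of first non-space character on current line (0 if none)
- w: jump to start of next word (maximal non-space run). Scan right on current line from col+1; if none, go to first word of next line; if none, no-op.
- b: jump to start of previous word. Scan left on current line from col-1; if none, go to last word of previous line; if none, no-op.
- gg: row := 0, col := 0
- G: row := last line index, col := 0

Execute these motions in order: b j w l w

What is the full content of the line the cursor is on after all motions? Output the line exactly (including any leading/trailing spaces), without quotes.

Answer: nine bird  blue leaf

Derivation:
After 1 (b): row=0 col=0 char='p'
After 2 (j): row=1 col=0 char='m'
After 3 (w): row=1 col=5 char='f'
After 4 (l): row=1 col=6 char='i'
After 5 (w): row=2 col=0 char='n'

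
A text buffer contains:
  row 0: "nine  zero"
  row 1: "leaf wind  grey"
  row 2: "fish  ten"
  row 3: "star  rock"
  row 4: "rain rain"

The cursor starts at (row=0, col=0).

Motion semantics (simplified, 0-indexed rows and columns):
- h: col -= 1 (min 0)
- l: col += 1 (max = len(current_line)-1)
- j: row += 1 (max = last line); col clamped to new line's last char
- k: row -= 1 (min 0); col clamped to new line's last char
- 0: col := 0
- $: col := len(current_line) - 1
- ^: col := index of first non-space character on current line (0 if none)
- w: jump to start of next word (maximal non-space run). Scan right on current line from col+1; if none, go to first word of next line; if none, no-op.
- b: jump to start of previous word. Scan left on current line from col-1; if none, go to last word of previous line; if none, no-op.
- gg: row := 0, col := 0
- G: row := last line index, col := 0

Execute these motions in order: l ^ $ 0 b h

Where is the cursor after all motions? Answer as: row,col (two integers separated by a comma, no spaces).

Answer: 0,0

Derivation:
After 1 (l): row=0 col=1 char='i'
After 2 (^): row=0 col=0 char='n'
After 3 ($): row=0 col=9 char='o'
After 4 (0): row=0 col=0 char='n'
After 5 (b): row=0 col=0 char='n'
After 6 (h): row=0 col=0 char='n'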